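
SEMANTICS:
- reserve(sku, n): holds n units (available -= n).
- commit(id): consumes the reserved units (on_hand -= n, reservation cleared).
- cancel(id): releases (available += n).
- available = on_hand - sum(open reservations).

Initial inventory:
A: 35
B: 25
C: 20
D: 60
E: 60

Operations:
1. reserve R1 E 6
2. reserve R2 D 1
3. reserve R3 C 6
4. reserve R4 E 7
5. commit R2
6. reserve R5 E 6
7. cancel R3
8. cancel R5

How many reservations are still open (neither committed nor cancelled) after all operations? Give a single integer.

Answer: 2

Derivation:
Step 1: reserve R1 E 6 -> on_hand[A=35 B=25 C=20 D=60 E=60] avail[A=35 B=25 C=20 D=60 E=54] open={R1}
Step 2: reserve R2 D 1 -> on_hand[A=35 B=25 C=20 D=60 E=60] avail[A=35 B=25 C=20 D=59 E=54] open={R1,R2}
Step 3: reserve R3 C 6 -> on_hand[A=35 B=25 C=20 D=60 E=60] avail[A=35 B=25 C=14 D=59 E=54] open={R1,R2,R3}
Step 4: reserve R4 E 7 -> on_hand[A=35 B=25 C=20 D=60 E=60] avail[A=35 B=25 C=14 D=59 E=47] open={R1,R2,R3,R4}
Step 5: commit R2 -> on_hand[A=35 B=25 C=20 D=59 E=60] avail[A=35 B=25 C=14 D=59 E=47] open={R1,R3,R4}
Step 6: reserve R5 E 6 -> on_hand[A=35 B=25 C=20 D=59 E=60] avail[A=35 B=25 C=14 D=59 E=41] open={R1,R3,R4,R5}
Step 7: cancel R3 -> on_hand[A=35 B=25 C=20 D=59 E=60] avail[A=35 B=25 C=20 D=59 E=41] open={R1,R4,R5}
Step 8: cancel R5 -> on_hand[A=35 B=25 C=20 D=59 E=60] avail[A=35 B=25 C=20 D=59 E=47] open={R1,R4}
Open reservations: ['R1', 'R4'] -> 2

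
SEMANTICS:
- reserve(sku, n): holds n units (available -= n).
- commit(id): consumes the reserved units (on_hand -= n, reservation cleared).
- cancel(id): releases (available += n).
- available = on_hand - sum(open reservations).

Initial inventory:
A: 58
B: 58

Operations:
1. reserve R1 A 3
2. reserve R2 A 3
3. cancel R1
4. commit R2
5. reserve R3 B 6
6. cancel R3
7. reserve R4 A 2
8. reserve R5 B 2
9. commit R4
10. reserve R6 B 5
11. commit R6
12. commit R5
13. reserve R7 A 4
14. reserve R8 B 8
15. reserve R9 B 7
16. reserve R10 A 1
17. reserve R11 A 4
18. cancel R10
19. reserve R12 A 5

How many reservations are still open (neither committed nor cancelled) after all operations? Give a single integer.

Answer: 5

Derivation:
Step 1: reserve R1 A 3 -> on_hand[A=58 B=58] avail[A=55 B=58] open={R1}
Step 2: reserve R2 A 3 -> on_hand[A=58 B=58] avail[A=52 B=58] open={R1,R2}
Step 3: cancel R1 -> on_hand[A=58 B=58] avail[A=55 B=58] open={R2}
Step 4: commit R2 -> on_hand[A=55 B=58] avail[A=55 B=58] open={}
Step 5: reserve R3 B 6 -> on_hand[A=55 B=58] avail[A=55 B=52] open={R3}
Step 6: cancel R3 -> on_hand[A=55 B=58] avail[A=55 B=58] open={}
Step 7: reserve R4 A 2 -> on_hand[A=55 B=58] avail[A=53 B=58] open={R4}
Step 8: reserve R5 B 2 -> on_hand[A=55 B=58] avail[A=53 B=56] open={R4,R5}
Step 9: commit R4 -> on_hand[A=53 B=58] avail[A=53 B=56] open={R5}
Step 10: reserve R6 B 5 -> on_hand[A=53 B=58] avail[A=53 B=51] open={R5,R6}
Step 11: commit R6 -> on_hand[A=53 B=53] avail[A=53 B=51] open={R5}
Step 12: commit R5 -> on_hand[A=53 B=51] avail[A=53 B=51] open={}
Step 13: reserve R7 A 4 -> on_hand[A=53 B=51] avail[A=49 B=51] open={R7}
Step 14: reserve R8 B 8 -> on_hand[A=53 B=51] avail[A=49 B=43] open={R7,R8}
Step 15: reserve R9 B 7 -> on_hand[A=53 B=51] avail[A=49 B=36] open={R7,R8,R9}
Step 16: reserve R10 A 1 -> on_hand[A=53 B=51] avail[A=48 B=36] open={R10,R7,R8,R9}
Step 17: reserve R11 A 4 -> on_hand[A=53 B=51] avail[A=44 B=36] open={R10,R11,R7,R8,R9}
Step 18: cancel R10 -> on_hand[A=53 B=51] avail[A=45 B=36] open={R11,R7,R8,R9}
Step 19: reserve R12 A 5 -> on_hand[A=53 B=51] avail[A=40 B=36] open={R11,R12,R7,R8,R9}
Open reservations: ['R11', 'R12', 'R7', 'R8', 'R9'] -> 5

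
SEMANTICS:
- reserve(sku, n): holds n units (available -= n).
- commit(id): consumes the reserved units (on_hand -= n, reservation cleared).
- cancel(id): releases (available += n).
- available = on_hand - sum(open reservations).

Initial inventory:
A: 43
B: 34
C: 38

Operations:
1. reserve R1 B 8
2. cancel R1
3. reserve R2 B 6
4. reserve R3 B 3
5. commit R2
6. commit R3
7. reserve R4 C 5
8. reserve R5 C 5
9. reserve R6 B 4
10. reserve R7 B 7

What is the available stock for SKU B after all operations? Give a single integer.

Step 1: reserve R1 B 8 -> on_hand[A=43 B=34 C=38] avail[A=43 B=26 C=38] open={R1}
Step 2: cancel R1 -> on_hand[A=43 B=34 C=38] avail[A=43 B=34 C=38] open={}
Step 3: reserve R2 B 6 -> on_hand[A=43 B=34 C=38] avail[A=43 B=28 C=38] open={R2}
Step 4: reserve R3 B 3 -> on_hand[A=43 B=34 C=38] avail[A=43 B=25 C=38] open={R2,R3}
Step 5: commit R2 -> on_hand[A=43 B=28 C=38] avail[A=43 B=25 C=38] open={R3}
Step 6: commit R3 -> on_hand[A=43 B=25 C=38] avail[A=43 B=25 C=38] open={}
Step 7: reserve R4 C 5 -> on_hand[A=43 B=25 C=38] avail[A=43 B=25 C=33] open={R4}
Step 8: reserve R5 C 5 -> on_hand[A=43 B=25 C=38] avail[A=43 B=25 C=28] open={R4,R5}
Step 9: reserve R6 B 4 -> on_hand[A=43 B=25 C=38] avail[A=43 B=21 C=28] open={R4,R5,R6}
Step 10: reserve R7 B 7 -> on_hand[A=43 B=25 C=38] avail[A=43 B=14 C=28] open={R4,R5,R6,R7}
Final available[B] = 14

Answer: 14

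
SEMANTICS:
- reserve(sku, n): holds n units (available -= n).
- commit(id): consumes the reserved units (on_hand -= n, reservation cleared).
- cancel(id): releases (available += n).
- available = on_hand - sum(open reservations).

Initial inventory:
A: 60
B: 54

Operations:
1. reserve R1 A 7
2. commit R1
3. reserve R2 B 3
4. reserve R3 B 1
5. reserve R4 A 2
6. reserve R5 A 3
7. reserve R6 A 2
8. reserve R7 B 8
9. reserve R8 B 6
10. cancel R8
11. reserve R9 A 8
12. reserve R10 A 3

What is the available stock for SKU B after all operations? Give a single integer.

Step 1: reserve R1 A 7 -> on_hand[A=60 B=54] avail[A=53 B=54] open={R1}
Step 2: commit R1 -> on_hand[A=53 B=54] avail[A=53 B=54] open={}
Step 3: reserve R2 B 3 -> on_hand[A=53 B=54] avail[A=53 B=51] open={R2}
Step 4: reserve R3 B 1 -> on_hand[A=53 B=54] avail[A=53 B=50] open={R2,R3}
Step 5: reserve R4 A 2 -> on_hand[A=53 B=54] avail[A=51 B=50] open={R2,R3,R4}
Step 6: reserve R5 A 3 -> on_hand[A=53 B=54] avail[A=48 B=50] open={R2,R3,R4,R5}
Step 7: reserve R6 A 2 -> on_hand[A=53 B=54] avail[A=46 B=50] open={R2,R3,R4,R5,R6}
Step 8: reserve R7 B 8 -> on_hand[A=53 B=54] avail[A=46 B=42] open={R2,R3,R4,R5,R6,R7}
Step 9: reserve R8 B 6 -> on_hand[A=53 B=54] avail[A=46 B=36] open={R2,R3,R4,R5,R6,R7,R8}
Step 10: cancel R8 -> on_hand[A=53 B=54] avail[A=46 B=42] open={R2,R3,R4,R5,R6,R7}
Step 11: reserve R9 A 8 -> on_hand[A=53 B=54] avail[A=38 B=42] open={R2,R3,R4,R5,R6,R7,R9}
Step 12: reserve R10 A 3 -> on_hand[A=53 B=54] avail[A=35 B=42] open={R10,R2,R3,R4,R5,R6,R7,R9}
Final available[B] = 42

Answer: 42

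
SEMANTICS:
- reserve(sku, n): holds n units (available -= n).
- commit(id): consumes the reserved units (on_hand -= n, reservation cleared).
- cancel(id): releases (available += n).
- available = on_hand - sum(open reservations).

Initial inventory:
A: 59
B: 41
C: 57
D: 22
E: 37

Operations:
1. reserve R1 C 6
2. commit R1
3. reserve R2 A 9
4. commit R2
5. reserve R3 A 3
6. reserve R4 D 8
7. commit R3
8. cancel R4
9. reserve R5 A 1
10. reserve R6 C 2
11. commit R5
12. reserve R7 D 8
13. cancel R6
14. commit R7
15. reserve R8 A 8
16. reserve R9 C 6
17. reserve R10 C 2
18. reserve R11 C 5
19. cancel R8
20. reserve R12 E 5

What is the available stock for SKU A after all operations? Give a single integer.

Step 1: reserve R1 C 6 -> on_hand[A=59 B=41 C=57 D=22 E=37] avail[A=59 B=41 C=51 D=22 E=37] open={R1}
Step 2: commit R1 -> on_hand[A=59 B=41 C=51 D=22 E=37] avail[A=59 B=41 C=51 D=22 E=37] open={}
Step 3: reserve R2 A 9 -> on_hand[A=59 B=41 C=51 D=22 E=37] avail[A=50 B=41 C=51 D=22 E=37] open={R2}
Step 4: commit R2 -> on_hand[A=50 B=41 C=51 D=22 E=37] avail[A=50 B=41 C=51 D=22 E=37] open={}
Step 5: reserve R3 A 3 -> on_hand[A=50 B=41 C=51 D=22 E=37] avail[A=47 B=41 C=51 D=22 E=37] open={R3}
Step 6: reserve R4 D 8 -> on_hand[A=50 B=41 C=51 D=22 E=37] avail[A=47 B=41 C=51 D=14 E=37] open={R3,R4}
Step 7: commit R3 -> on_hand[A=47 B=41 C=51 D=22 E=37] avail[A=47 B=41 C=51 D=14 E=37] open={R4}
Step 8: cancel R4 -> on_hand[A=47 B=41 C=51 D=22 E=37] avail[A=47 B=41 C=51 D=22 E=37] open={}
Step 9: reserve R5 A 1 -> on_hand[A=47 B=41 C=51 D=22 E=37] avail[A=46 B=41 C=51 D=22 E=37] open={R5}
Step 10: reserve R6 C 2 -> on_hand[A=47 B=41 C=51 D=22 E=37] avail[A=46 B=41 C=49 D=22 E=37] open={R5,R6}
Step 11: commit R5 -> on_hand[A=46 B=41 C=51 D=22 E=37] avail[A=46 B=41 C=49 D=22 E=37] open={R6}
Step 12: reserve R7 D 8 -> on_hand[A=46 B=41 C=51 D=22 E=37] avail[A=46 B=41 C=49 D=14 E=37] open={R6,R7}
Step 13: cancel R6 -> on_hand[A=46 B=41 C=51 D=22 E=37] avail[A=46 B=41 C=51 D=14 E=37] open={R7}
Step 14: commit R7 -> on_hand[A=46 B=41 C=51 D=14 E=37] avail[A=46 B=41 C=51 D=14 E=37] open={}
Step 15: reserve R8 A 8 -> on_hand[A=46 B=41 C=51 D=14 E=37] avail[A=38 B=41 C=51 D=14 E=37] open={R8}
Step 16: reserve R9 C 6 -> on_hand[A=46 B=41 C=51 D=14 E=37] avail[A=38 B=41 C=45 D=14 E=37] open={R8,R9}
Step 17: reserve R10 C 2 -> on_hand[A=46 B=41 C=51 D=14 E=37] avail[A=38 B=41 C=43 D=14 E=37] open={R10,R8,R9}
Step 18: reserve R11 C 5 -> on_hand[A=46 B=41 C=51 D=14 E=37] avail[A=38 B=41 C=38 D=14 E=37] open={R10,R11,R8,R9}
Step 19: cancel R8 -> on_hand[A=46 B=41 C=51 D=14 E=37] avail[A=46 B=41 C=38 D=14 E=37] open={R10,R11,R9}
Step 20: reserve R12 E 5 -> on_hand[A=46 B=41 C=51 D=14 E=37] avail[A=46 B=41 C=38 D=14 E=32] open={R10,R11,R12,R9}
Final available[A] = 46

Answer: 46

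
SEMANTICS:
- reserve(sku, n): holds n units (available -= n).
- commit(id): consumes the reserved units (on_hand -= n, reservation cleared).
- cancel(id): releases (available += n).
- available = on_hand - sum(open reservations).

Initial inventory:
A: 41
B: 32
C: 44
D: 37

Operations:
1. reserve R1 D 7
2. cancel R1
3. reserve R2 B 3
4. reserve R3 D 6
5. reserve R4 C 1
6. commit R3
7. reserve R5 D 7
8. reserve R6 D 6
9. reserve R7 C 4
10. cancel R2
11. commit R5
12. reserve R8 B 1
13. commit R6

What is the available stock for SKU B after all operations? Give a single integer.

Step 1: reserve R1 D 7 -> on_hand[A=41 B=32 C=44 D=37] avail[A=41 B=32 C=44 D=30] open={R1}
Step 2: cancel R1 -> on_hand[A=41 B=32 C=44 D=37] avail[A=41 B=32 C=44 D=37] open={}
Step 3: reserve R2 B 3 -> on_hand[A=41 B=32 C=44 D=37] avail[A=41 B=29 C=44 D=37] open={R2}
Step 4: reserve R3 D 6 -> on_hand[A=41 B=32 C=44 D=37] avail[A=41 B=29 C=44 D=31] open={R2,R3}
Step 5: reserve R4 C 1 -> on_hand[A=41 B=32 C=44 D=37] avail[A=41 B=29 C=43 D=31] open={R2,R3,R4}
Step 6: commit R3 -> on_hand[A=41 B=32 C=44 D=31] avail[A=41 B=29 C=43 D=31] open={R2,R4}
Step 7: reserve R5 D 7 -> on_hand[A=41 B=32 C=44 D=31] avail[A=41 B=29 C=43 D=24] open={R2,R4,R5}
Step 8: reserve R6 D 6 -> on_hand[A=41 B=32 C=44 D=31] avail[A=41 B=29 C=43 D=18] open={R2,R4,R5,R6}
Step 9: reserve R7 C 4 -> on_hand[A=41 B=32 C=44 D=31] avail[A=41 B=29 C=39 D=18] open={R2,R4,R5,R6,R7}
Step 10: cancel R2 -> on_hand[A=41 B=32 C=44 D=31] avail[A=41 B=32 C=39 D=18] open={R4,R5,R6,R7}
Step 11: commit R5 -> on_hand[A=41 B=32 C=44 D=24] avail[A=41 B=32 C=39 D=18] open={R4,R6,R7}
Step 12: reserve R8 B 1 -> on_hand[A=41 B=32 C=44 D=24] avail[A=41 B=31 C=39 D=18] open={R4,R6,R7,R8}
Step 13: commit R6 -> on_hand[A=41 B=32 C=44 D=18] avail[A=41 B=31 C=39 D=18] open={R4,R7,R8}
Final available[B] = 31

Answer: 31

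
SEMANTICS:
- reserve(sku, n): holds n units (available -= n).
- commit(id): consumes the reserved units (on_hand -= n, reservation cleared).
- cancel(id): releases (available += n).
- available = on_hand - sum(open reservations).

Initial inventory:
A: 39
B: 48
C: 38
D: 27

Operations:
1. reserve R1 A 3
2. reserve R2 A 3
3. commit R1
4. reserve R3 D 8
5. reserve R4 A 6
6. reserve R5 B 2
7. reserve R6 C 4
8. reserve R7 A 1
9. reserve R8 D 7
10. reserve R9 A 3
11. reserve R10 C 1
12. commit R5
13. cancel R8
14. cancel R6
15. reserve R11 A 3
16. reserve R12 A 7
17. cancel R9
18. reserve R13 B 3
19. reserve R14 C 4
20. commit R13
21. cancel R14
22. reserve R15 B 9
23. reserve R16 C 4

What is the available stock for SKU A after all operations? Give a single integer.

Step 1: reserve R1 A 3 -> on_hand[A=39 B=48 C=38 D=27] avail[A=36 B=48 C=38 D=27] open={R1}
Step 2: reserve R2 A 3 -> on_hand[A=39 B=48 C=38 D=27] avail[A=33 B=48 C=38 D=27] open={R1,R2}
Step 3: commit R1 -> on_hand[A=36 B=48 C=38 D=27] avail[A=33 B=48 C=38 D=27] open={R2}
Step 4: reserve R3 D 8 -> on_hand[A=36 B=48 C=38 D=27] avail[A=33 B=48 C=38 D=19] open={R2,R3}
Step 5: reserve R4 A 6 -> on_hand[A=36 B=48 C=38 D=27] avail[A=27 B=48 C=38 D=19] open={R2,R3,R4}
Step 6: reserve R5 B 2 -> on_hand[A=36 B=48 C=38 D=27] avail[A=27 B=46 C=38 D=19] open={R2,R3,R4,R5}
Step 7: reserve R6 C 4 -> on_hand[A=36 B=48 C=38 D=27] avail[A=27 B=46 C=34 D=19] open={R2,R3,R4,R5,R6}
Step 8: reserve R7 A 1 -> on_hand[A=36 B=48 C=38 D=27] avail[A=26 B=46 C=34 D=19] open={R2,R3,R4,R5,R6,R7}
Step 9: reserve R8 D 7 -> on_hand[A=36 B=48 C=38 D=27] avail[A=26 B=46 C=34 D=12] open={R2,R3,R4,R5,R6,R7,R8}
Step 10: reserve R9 A 3 -> on_hand[A=36 B=48 C=38 D=27] avail[A=23 B=46 C=34 D=12] open={R2,R3,R4,R5,R6,R7,R8,R9}
Step 11: reserve R10 C 1 -> on_hand[A=36 B=48 C=38 D=27] avail[A=23 B=46 C=33 D=12] open={R10,R2,R3,R4,R5,R6,R7,R8,R9}
Step 12: commit R5 -> on_hand[A=36 B=46 C=38 D=27] avail[A=23 B=46 C=33 D=12] open={R10,R2,R3,R4,R6,R7,R8,R9}
Step 13: cancel R8 -> on_hand[A=36 B=46 C=38 D=27] avail[A=23 B=46 C=33 D=19] open={R10,R2,R3,R4,R6,R7,R9}
Step 14: cancel R6 -> on_hand[A=36 B=46 C=38 D=27] avail[A=23 B=46 C=37 D=19] open={R10,R2,R3,R4,R7,R9}
Step 15: reserve R11 A 3 -> on_hand[A=36 B=46 C=38 D=27] avail[A=20 B=46 C=37 D=19] open={R10,R11,R2,R3,R4,R7,R9}
Step 16: reserve R12 A 7 -> on_hand[A=36 B=46 C=38 D=27] avail[A=13 B=46 C=37 D=19] open={R10,R11,R12,R2,R3,R4,R7,R9}
Step 17: cancel R9 -> on_hand[A=36 B=46 C=38 D=27] avail[A=16 B=46 C=37 D=19] open={R10,R11,R12,R2,R3,R4,R7}
Step 18: reserve R13 B 3 -> on_hand[A=36 B=46 C=38 D=27] avail[A=16 B=43 C=37 D=19] open={R10,R11,R12,R13,R2,R3,R4,R7}
Step 19: reserve R14 C 4 -> on_hand[A=36 B=46 C=38 D=27] avail[A=16 B=43 C=33 D=19] open={R10,R11,R12,R13,R14,R2,R3,R4,R7}
Step 20: commit R13 -> on_hand[A=36 B=43 C=38 D=27] avail[A=16 B=43 C=33 D=19] open={R10,R11,R12,R14,R2,R3,R4,R7}
Step 21: cancel R14 -> on_hand[A=36 B=43 C=38 D=27] avail[A=16 B=43 C=37 D=19] open={R10,R11,R12,R2,R3,R4,R7}
Step 22: reserve R15 B 9 -> on_hand[A=36 B=43 C=38 D=27] avail[A=16 B=34 C=37 D=19] open={R10,R11,R12,R15,R2,R3,R4,R7}
Step 23: reserve R16 C 4 -> on_hand[A=36 B=43 C=38 D=27] avail[A=16 B=34 C=33 D=19] open={R10,R11,R12,R15,R16,R2,R3,R4,R7}
Final available[A] = 16

Answer: 16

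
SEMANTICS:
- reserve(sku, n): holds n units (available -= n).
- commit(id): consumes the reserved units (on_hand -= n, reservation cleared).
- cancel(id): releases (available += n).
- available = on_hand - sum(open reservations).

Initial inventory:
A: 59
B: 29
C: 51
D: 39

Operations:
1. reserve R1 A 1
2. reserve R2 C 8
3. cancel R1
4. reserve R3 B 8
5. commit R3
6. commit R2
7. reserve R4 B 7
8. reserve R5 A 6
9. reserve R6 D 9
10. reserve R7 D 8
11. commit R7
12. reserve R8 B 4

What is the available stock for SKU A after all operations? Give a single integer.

Answer: 53

Derivation:
Step 1: reserve R1 A 1 -> on_hand[A=59 B=29 C=51 D=39] avail[A=58 B=29 C=51 D=39] open={R1}
Step 2: reserve R2 C 8 -> on_hand[A=59 B=29 C=51 D=39] avail[A=58 B=29 C=43 D=39] open={R1,R2}
Step 3: cancel R1 -> on_hand[A=59 B=29 C=51 D=39] avail[A=59 B=29 C=43 D=39] open={R2}
Step 4: reserve R3 B 8 -> on_hand[A=59 B=29 C=51 D=39] avail[A=59 B=21 C=43 D=39] open={R2,R3}
Step 5: commit R3 -> on_hand[A=59 B=21 C=51 D=39] avail[A=59 B=21 C=43 D=39] open={R2}
Step 6: commit R2 -> on_hand[A=59 B=21 C=43 D=39] avail[A=59 B=21 C=43 D=39] open={}
Step 7: reserve R4 B 7 -> on_hand[A=59 B=21 C=43 D=39] avail[A=59 B=14 C=43 D=39] open={R4}
Step 8: reserve R5 A 6 -> on_hand[A=59 B=21 C=43 D=39] avail[A=53 B=14 C=43 D=39] open={R4,R5}
Step 9: reserve R6 D 9 -> on_hand[A=59 B=21 C=43 D=39] avail[A=53 B=14 C=43 D=30] open={R4,R5,R6}
Step 10: reserve R7 D 8 -> on_hand[A=59 B=21 C=43 D=39] avail[A=53 B=14 C=43 D=22] open={R4,R5,R6,R7}
Step 11: commit R7 -> on_hand[A=59 B=21 C=43 D=31] avail[A=53 B=14 C=43 D=22] open={R4,R5,R6}
Step 12: reserve R8 B 4 -> on_hand[A=59 B=21 C=43 D=31] avail[A=53 B=10 C=43 D=22] open={R4,R5,R6,R8}
Final available[A] = 53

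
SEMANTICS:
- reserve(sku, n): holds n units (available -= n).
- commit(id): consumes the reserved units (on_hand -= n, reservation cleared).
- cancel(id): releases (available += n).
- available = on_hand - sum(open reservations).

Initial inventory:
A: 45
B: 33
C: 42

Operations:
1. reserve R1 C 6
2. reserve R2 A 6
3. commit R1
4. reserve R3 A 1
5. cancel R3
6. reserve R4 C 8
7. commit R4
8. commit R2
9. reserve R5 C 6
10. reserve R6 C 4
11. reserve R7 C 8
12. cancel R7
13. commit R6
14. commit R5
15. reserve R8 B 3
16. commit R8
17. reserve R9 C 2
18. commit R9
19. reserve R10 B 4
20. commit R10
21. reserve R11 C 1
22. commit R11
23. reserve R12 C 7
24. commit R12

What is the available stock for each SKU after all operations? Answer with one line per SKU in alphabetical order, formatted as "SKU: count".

Answer: A: 39
B: 26
C: 8

Derivation:
Step 1: reserve R1 C 6 -> on_hand[A=45 B=33 C=42] avail[A=45 B=33 C=36] open={R1}
Step 2: reserve R2 A 6 -> on_hand[A=45 B=33 C=42] avail[A=39 B=33 C=36] open={R1,R2}
Step 3: commit R1 -> on_hand[A=45 B=33 C=36] avail[A=39 B=33 C=36] open={R2}
Step 4: reserve R3 A 1 -> on_hand[A=45 B=33 C=36] avail[A=38 B=33 C=36] open={R2,R3}
Step 5: cancel R3 -> on_hand[A=45 B=33 C=36] avail[A=39 B=33 C=36] open={R2}
Step 6: reserve R4 C 8 -> on_hand[A=45 B=33 C=36] avail[A=39 B=33 C=28] open={R2,R4}
Step 7: commit R4 -> on_hand[A=45 B=33 C=28] avail[A=39 B=33 C=28] open={R2}
Step 8: commit R2 -> on_hand[A=39 B=33 C=28] avail[A=39 B=33 C=28] open={}
Step 9: reserve R5 C 6 -> on_hand[A=39 B=33 C=28] avail[A=39 B=33 C=22] open={R5}
Step 10: reserve R6 C 4 -> on_hand[A=39 B=33 C=28] avail[A=39 B=33 C=18] open={R5,R6}
Step 11: reserve R7 C 8 -> on_hand[A=39 B=33 C=28] avail[A=39 B=33 C=10] open={R5,R6,R7}
Step 12: cancel R7 -> on_hand[A=39 B=33 C=28] avail[A=39 B=33 C=18] open={R5,R6}
Step 13: commit R6 -> on_hand[A=39 B=33 C=24] avail[A=39 B=33 C=18] open={R5}
Step 14: commit R5 -> on_hand[A=39 B=33 C=18] avail[A=39 B=33 C=18] open={}
Step 15: reserve R8 B 3 -> on_hand[A=39 B=33 C=18] avail[A=39 B=30 C=18] open={R8}
Step 16: commit R8 -> on_hand[A=39 B=30 C=18] avail[A=39 B=30 C=18] open={}
Step 17: reserve R9 C 2 -> on_hand[A=39 B=30 C=18] avail[A=39 B=30 C=16] open={R9}
Step 18: commit R9 -> on_hand[A=39 B=30 C=16] avail[A=39 B=30 C=16] open={}
Step 19: reserve R10 B 4 -> on_hand[A=39 B=30 C=16] avail[A=39 B=26 C=16] open={R10}
Step 20: commit R10 -> on_hand[A=39 B=26 C=16] avail[A=39 B=26 C=16] open={}
Step 21: reserve R11 C 1 -> on_hand[A=39 B=26 C=16] avail[A=39 B=26 C=15] open={R11}
Step 22: commit R11 -> on_hand[A=39 B=26 C=15] avail[A=39 B=26 C=15] open={}
Step 23: reserve R12 C 7 -> on_hand[A=39 B=26 C=15] avail[A=39 B=26 C=8] open={R12}
Step 24: commit R12 -> on_hand[A=39 B=26 C=8] avail[A=39 B=26 C=8] open={}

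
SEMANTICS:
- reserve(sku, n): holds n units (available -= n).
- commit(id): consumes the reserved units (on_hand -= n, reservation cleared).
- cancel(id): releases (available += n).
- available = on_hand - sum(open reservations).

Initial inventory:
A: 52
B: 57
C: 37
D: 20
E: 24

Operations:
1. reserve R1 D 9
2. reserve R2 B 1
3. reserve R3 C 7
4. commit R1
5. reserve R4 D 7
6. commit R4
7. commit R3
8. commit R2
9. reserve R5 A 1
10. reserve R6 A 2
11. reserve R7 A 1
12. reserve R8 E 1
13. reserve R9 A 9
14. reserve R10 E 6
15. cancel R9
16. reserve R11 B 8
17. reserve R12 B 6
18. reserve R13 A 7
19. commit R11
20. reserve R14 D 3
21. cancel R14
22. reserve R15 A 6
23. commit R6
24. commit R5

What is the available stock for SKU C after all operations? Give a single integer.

Answer: 30

Derivation:
Step 1: reserve R1 D 9 -> on_hand[A=52 B=57 C=37 D=20 E=24] avail[A=52 B=57 C=37 D=11 E=24] open={R1}
Step 2: reserve R2 B 1 -> on_hand[A=52 B=57 C=37 D=20 E=24] avail[A=52 B=56 C=37 D=11 E=24] open={R1,R2}
Step 3: reserve R3 C 7 -> on_hand[A=52 B=57 C=37 D=20 E=24] avail[A=52 B=56 C=30 D=11 E=24] open={R1,R2,R3}
Step 4: commit R1 -> on_hand[A=52 B=57 C=37 D=11 E=24] avail[A=52 B=56 C=30 D=11 E=24] open={R2,R3}
Step 5: reserve R4 D 7 -> on_hand[A=52 B=57 C=37 D=11 E=24] avail[A=52 B=56 C=30 D=4 E=24] open={R2,R3,R4}
Step 6: commit R4 -> on_hand[A=52 B=57 C=37 D=4 E=24] avail[A=52 B=56 C=30 D=4 E=24] open={R2,R3}
Step 7: commit R3 -> on_hand[A=52 B=57 C=30 D=4 E=24] avail[A=52 B=56 C=30 D=4 E=24] open={R2}
Step 8: commit R2 -> on_hand[A=52 B=56 C=30 D=4 E=24] avail[A=52 B=56 C=30 D=4 E=24] open={}
Step 9: reserve R5 A 1 -> on_hand[A=52 B=56 C=30 D=4 E=24] avail[A=51 B=56 C=30 D=4 E=24] open={R5}
Step 10: reserve R6 A 2 -> on_hand[A=52 B=56 C=30 D=4 E=24] avail[A=49 B=56 C=30 D=4 E=24] open={R5,R6}
Step 11: reserve R7 A 1 -> on_hand[A=52 B=56 C=30 D=4 E=24] avail[A=48 B=56 C=30 D=4 E=24] open={R5,R6,R7}
Step 12: reserve R8 E 1 -> on_hand[A=52 B=56 C=30 D=4 E=24] avail[A=48 B=56 C=30 D=4 E=23] open={R5,R6,R7,R8}
Step 13: reserve R9 A 9 -> on_hand[A=52 B=56 C=30 D=4 E=24] avail[A=39 B=56 C=30 D=4 E=23] open={R5,R6,R7,R8,R9}
Step 14: reserve R10 E 6 -> on_hand[A=52 B=56 C=30 D=4 E=24] avail[A=39 B=56 C=30 D=4 E=17] open={R10,R5,R6,R7,R8,R9}
Step 15: cancel R9 -> on_hand[A=52 B=56 C=30 D=4 E=24] avail[A=48 B=56 C=30 D=4 E=17] open={R10,R5,R6,R7,R8}
Step 16: reserve R11 B 8 -> on_hand[A=52 B=56 C=30 D=4 E=24] avail[A=48 B=48 C=30 D=4 E=17] open={R10,R11,R5,R6,R7,R8}
Step 17: reserve R12 B 6 -> on_hand[A=52 B=56 C=30 D=4 E=24] avail[A=48 B=42 C=30 D=4 E=17] open={R10,R11,R12,R5,R6,R7,R8}
Step 18: reserve R13 A 7 -> on_hand[A=52 B=56 C=30 D=4 E=24] avail[A=41 B=42 C=30 D=4 E=17] open={R10,R11,R12,R13,R5,R6,R7,R8}
Step 19: commit R11 -> on_hand[A=52 B=48 C=30 D=4 E=24] avail[A=41 B=42 C=30 D=4 E=17] open={R10,R12,R13,R5,R6,R7,R8}
Step 20: reserve R14 D 3 -> on_hand[A=52 B=48 C=30 D=4 E=24] avail[A=41 B=42 C=30 D=1 E=17] open={R10,R12,R13,R14,R5,R6,R7,R8}
Step 21: cancel R14 -> on_hand[A=52 B=48 C=30 D=4 E=24] avail[A=41 B=42 C=30 D=4 E=17] open={R10,R12,R13,R5,R6,R7,R8}
Step 22: reserve R15 A 6 -> on_hand[A=52 B=48 C=30 D=4 E=24] avail[A=35 B=42 C=30 D=4 E=17] open={R10,R12,R13,R15,R5,R6,R7,R8}
Step 23: commit R6 -> on_hand[A=50 B=48 C=30 D=4 E=24] avail[A=35 B=42 C=30 D=4 E=17] open={R10,R12,R13,R15,R5,R7,R8}
Step 24: commit R5 -> on_hand[A=49 B=48 C=30 D=4 E=24] avail[A=35 B=42 C=30 D=4 E=17] open={R10,R12,R13,R15,R7,R8}
Final available[C] = 30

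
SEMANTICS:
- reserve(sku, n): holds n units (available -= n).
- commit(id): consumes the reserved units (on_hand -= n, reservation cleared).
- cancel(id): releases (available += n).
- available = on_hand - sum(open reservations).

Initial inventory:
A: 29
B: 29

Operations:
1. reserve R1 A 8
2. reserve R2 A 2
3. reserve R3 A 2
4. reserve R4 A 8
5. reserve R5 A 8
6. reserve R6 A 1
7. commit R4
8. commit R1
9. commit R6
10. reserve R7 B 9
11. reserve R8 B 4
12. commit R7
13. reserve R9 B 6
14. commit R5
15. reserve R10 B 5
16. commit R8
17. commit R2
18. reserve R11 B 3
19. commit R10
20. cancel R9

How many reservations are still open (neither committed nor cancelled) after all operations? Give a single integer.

Answer: 2

Derivation:
Step 1: reserve R1 A 8 -> on_hand[A=29 B=29] avail[A=21 B=29] open={R1}
Step 2: reserve R2 A 2 -> on_hand[A=29 B=29] avail[A=19 B=29] open={R1,R2}
Step 3: reserve R3 A 2 -> on_hand[A=29 B=29] avail[A=17 B=29] open={R1,R2,R3}
Step 4: reserve R4 A 8 -> on_hand[A=29 B=29] avail[A=9 B=29] open={R1,R2,R3,R4}
Step 5: reserve R5 A 8 -> on_hand[A=29 B=29] avail[A=1 B=29] open={R1,R2,R3,R4,R5}
Step 6: reserve R6 A 1 -> on_hand[A=29 B=29] avail[A=0 B=29] open={R1,R2,R3,R4,R5,R6}
Step 7: commit R4 -> on_hand[A=21 B=29] avail[A=0 B=29] open={R1,R2,R3,R5,R6}
Step 8: commit R1 -> on_hand[A=13 B=29] avail[A=0 B=29] open={R2,R3,R5,R6}
Step 9: commit R6 -> on_hand[A=12 B=29] avail[A=0 B=29] open={R2,R3,R5}
Step 10: reserve R7 B 9 -> on_hand[A=12 B=29] avail[A=0 B=20] open={R2,R3,R5,R7}
Step 11: reserve R8 B 4 -> on_hand[A=12 B=29] avail[A=0 B=16] open={R2,R3,R5,R7,R8}
Step 12: commit R7 -> on_hand[A=12 B=20] avail[A=0 B=16] open={R2,R3,R5,R8}
Step 13: reserve R9 B 6 -> on_hand[A=12 B=20] avail[A=0 B=10] open={R2,R3,R5,R8,R9}
Step 14: commit R5 -> on_hand[A=4 B=20] avail[A=0 B=10] open={R2,R3,R8,R9}
Step 15: reserve R10 B 5 -> on_hand[A=4 B=20] avail[A=0 B=5] open={R10,R2,R3,R8,R9}
Step 16: commit R8 -> on_hand[A=4 B=16] avail[A=0 B=5] open={R10,R2,R3,R9}
Step 17: commit R2 -> on_hand[A=2 B=16] avail[A=0 B=5] open={R10,R3,R9}
Step 18: reserve R11 B 3 -> on_hand[A=2 B=16] avail[A=0 B=2] open={R10,R11,R3,R9}
Step 19: commit R10 -> on_hand[A=2 B=11] avail[A=0 B=2] open={R11,R3,R9}
Step 20: cancel R9 -> on_hand[A=2 B=11] avail[A=0 B=8] open={R11,R3}
Open reservations: ['R11', 'R3'] -> 2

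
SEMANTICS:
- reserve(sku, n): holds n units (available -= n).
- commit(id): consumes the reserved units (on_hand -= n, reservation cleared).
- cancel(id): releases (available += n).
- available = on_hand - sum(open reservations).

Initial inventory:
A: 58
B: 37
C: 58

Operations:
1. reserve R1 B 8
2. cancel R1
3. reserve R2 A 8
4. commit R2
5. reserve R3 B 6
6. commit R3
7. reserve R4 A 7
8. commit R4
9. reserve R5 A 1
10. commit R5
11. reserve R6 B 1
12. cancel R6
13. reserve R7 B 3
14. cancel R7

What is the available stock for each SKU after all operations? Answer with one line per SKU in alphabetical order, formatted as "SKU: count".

Step 1: reserve R1 B 8 -> on_hand[A=58 B=37 C=58] avail[A=58 B=29 C=58] open={R1}
Step 2: cancel R1 -> on_hand[A=58 B=37 C=58] avail[A=58 B=37 C=58] open={}
Step 3: reserve R2 A 8 -> on_hand[A=58 B=37 C=58] avail[A=50 B=37 C=58] open={R2}
Step 4: commit R2 -> on_hand[A=50 B=37 C=58] avail[A=50 B=37 C=58] open={}
Step 5: reserve R3 B 6 -> on_hand[A=50 B=37 C=58] avail[A=50 B=31 C=58] open={R3}
Step 6: commit R3 -> on_hand[A=50 B=31 C=58] avail[A=50 B=31 C=58] open={}
Step 7: reserve R4 A 7 -> on_hand[A=50 B=31 C=58] avail[A=43 B=31 C=58] open={R4}
Step 8: commit R4 -> on_hand[A=43 B=31 C=58] avail[A=43 B=31 C=58] open={}
Step 9: reserve R5 A 1 -> on_hand[A=43 B=31 C=58] avail[A=42 B=31 C=58] open={R5}
Step 10: commit R5 -> on_hand[A=42 B=31 C=58] avail[A=42 B=31 C=58] open={}
Step 11: reserve R6 B 1 -> on_hand[A=42 B=31 C=58] avail[A=42 B=30 C=58] open={R6}
Step 12: cancel R6 -> on_hand[A=42 B=31 C=58] avail[A=42 B=31 C=58] open={}
Step 13: reserve R7 B 3 -> on_hand[A=42 B=31 C=58] avail[A=42 B=28 C=58] open={R7}
Step 14: cancel R7 -> on_hand[A=42 B=31 C=58] avail[A=42 B=31 C=58] open={}

Answer: A: 42
B: 31
C: 58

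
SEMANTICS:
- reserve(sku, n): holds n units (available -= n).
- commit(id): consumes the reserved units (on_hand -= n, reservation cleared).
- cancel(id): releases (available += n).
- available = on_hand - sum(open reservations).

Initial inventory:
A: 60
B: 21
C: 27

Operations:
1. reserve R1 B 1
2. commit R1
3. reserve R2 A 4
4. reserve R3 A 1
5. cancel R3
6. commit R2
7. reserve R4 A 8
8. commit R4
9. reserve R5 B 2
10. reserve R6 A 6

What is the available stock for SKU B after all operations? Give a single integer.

Answer: 18

Derivation:
Step 1: reserve R1 B 1 -> on_hand[A=60 B=21 C=27] avail[A=60 B=20 C=27] open={R1}
Step 2: commit R1 -> on_hand[A=60 B=20 C=27] avail[A=60 B=20 C=27] open={}
Step 3: reserve R2 A 4 -> on_hand[A=60 B=20 C=27] avail[A=56 B=20 C=27] open={R2}
Step 4: reserve R3 A 1 -> on_hand[A=60 B=20 C=27] avail[A=55 B=20 C=27] open={R2,R3}
Step 5: cancel R3 -> on_hand[A=60 B=20 C=27] avail[A=56 B=20 C=27] open={R2}
Step 6: commit R2 -> on_hand[A=56 B=20 C=27] avail[A=56 B=20 C=27] open={}
Step 7: reserve R4 A 8 -> on_hand[A=56 B=20 C=27] avail[A=48 B=20 C=27] open={R4}
Step 8: commit R4 -> on_hand[A=48 B=20 C=27] avail[A=48 B=20 C=27] open={}
Step 9: reserve R5 B 2 -> on_hand[A=48 B=20 C=27] avail[A=48 B=18 C=27] open={R5}
Step 10: reserve R6 A 6 -> on_hand[A=48 B=20 C=27] avail[A=42 B=18 C=27] open={R5,R6}
Final available[B] = 18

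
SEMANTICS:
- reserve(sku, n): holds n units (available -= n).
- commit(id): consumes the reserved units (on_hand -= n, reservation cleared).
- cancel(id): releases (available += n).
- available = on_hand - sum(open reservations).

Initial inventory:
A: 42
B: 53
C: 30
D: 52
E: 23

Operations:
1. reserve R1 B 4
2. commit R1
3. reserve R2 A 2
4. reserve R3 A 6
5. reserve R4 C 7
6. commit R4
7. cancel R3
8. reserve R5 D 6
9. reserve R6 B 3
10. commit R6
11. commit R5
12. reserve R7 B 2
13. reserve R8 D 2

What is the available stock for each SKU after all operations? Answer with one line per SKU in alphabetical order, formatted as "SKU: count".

Step 1: reserve R1 B 4 -> on_hand[A=42 B=53 C=30 D=52 E=23] avail[A=42 B=49 C=30 D=52 E=23] open={R1}
Step 2: commit R1 -> on_hand[A=42 B=49 C=30 D=52 E=23] avail[A=42 B=49 C=30 D=52 E=23] open={}
Step 3: reserve R2 A 2 -> on_hand[A=42 B=49 C=30 D=52 E=23] avail[A=40 B=49 C=30 D=52 E=23] open={R2}
Step 4: reserve R3 A 6 -> on_hand[A=42 B=49 C=30 D=52 E=23] avail[A=34 B=49 C=30 D=52 E=23] open={R2,R3}
Step 5: reserve R4 C 7 -> on_hand[A=42 B=49 C=30 D=52 E=23] avail[A=34 B=49 C=23 D=52 E=23] open={R2,R3,R4}
Step 6: commit R4 -> on_hand[A=42 B=49 C=23 D=52 E=23] avail[A=34 B=49 C=23 D=52 E=23] open={R2,R3}
Step 7: cancel R3 -> on_hand[A=42 B=49 C=23 D=52 E=23] avail[A=40 B=49 C=23 D=52 E=23] open={R2}
Step 8: reserve R5 D 6 -> on_hand[A=42 B=49 C=23 D=52 E=23] avail[A=40 B=49 C=23 D=46 E=23] open={R2,R5}
Step 9: reserve R6 B 3 -> on_hand[A=42 B=49 C=23 D=52 E=23] avail[A=40 B=46 C=23 D=46 E=23] open={R2,R5,R6}
Step 10: commit R6 -> on_hand[A=42 B=46 C=23 D=52 E=23] avail[A=40 B=46 C=23 D=46 E=23] open={R2,R5}
Step 11: commit R5 -> on_hand[A=42 B=46 C=23 D=46 E=23] avail[A=40 B=46 C=23 D=46 E=23] open={R2}
Step 12: reserve R7 B 2 -> on_hand[A=42 B=46 C=23 D=46 E=23] avail[A=40 B=44 C=23 D=46 E=23] open={R2,R7}
Step 13: reserve R8 D 2 -> on_hand[A=42 B=46 C=23 D=46 E=23] avail[A=40 B=44 C=23 D=44 E=23] open={R2,R7,R8}

Answer: A: 40
B: 44
C: 23
D: 44
E: 23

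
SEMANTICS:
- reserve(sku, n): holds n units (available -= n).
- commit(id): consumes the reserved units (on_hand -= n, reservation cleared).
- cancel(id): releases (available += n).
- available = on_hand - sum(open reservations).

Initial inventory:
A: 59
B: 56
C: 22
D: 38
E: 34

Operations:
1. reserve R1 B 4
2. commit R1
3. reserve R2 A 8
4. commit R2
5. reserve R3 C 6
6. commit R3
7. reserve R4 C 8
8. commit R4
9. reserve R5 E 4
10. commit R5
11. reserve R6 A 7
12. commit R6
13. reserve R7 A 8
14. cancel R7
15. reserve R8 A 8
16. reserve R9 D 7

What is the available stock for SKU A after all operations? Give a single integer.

Step 1: reserve R1 B 4 -> on_hand[A=59 B=56 C=22 D=38 E=34] avail[A=59 B=52 C=22 D=38 E=34] open={R1}
Step 2: commit R1 -> on_hand[A=59 B=52 C=22 D=38 E=34] avail[A=59 B=52 C=22 D=38 E=34] open={}
Step 3: reserve R2 A 8 -> on_hand[A=59 B=52 C=22 D=38 E=34] avail[A=51 B=52 C=22 D=38 E=34] open={R2}
Step 4: commit R2 -> on_hand[A=51 B=52 C=22 D=38 E=34] avail[A=51 B=52 C=22 D=38 E=34] open={}
Step 5: reserve R3 C 6 -> on_hand[A=51 B=52 C=22 D=38 E=34] avail[A=51 B=52 C=16 D=38 E=34] open={R3}
Step 6: commit R3 -> on_hand[A=51 B=52 C=16 D=38 E=34] avail[A=51 B=52 C=16 D=38 E=34] open={}
Step 7: reserve R4 C 8 -> on_hand[A=51 B=52 C=16 D=38 E=34] avail[A=51 B=52 C=8 D=38 E=34] open={R4}
Step 8: commit R4 -> on_hand[A=51 B=52 C=8 D=38 E=34] avail[A=51 B=52 C=8 D=38 E=34] open={}
Step 9: reserve R5 E 4 -> on_hand[A=51 B=52 C=8 D=38 E=34] avail[A=51 B=52 C=8 D=38 E=30] open={R5}
Step 10: commit R5 -> on_hand[A=51 B=52 C=8 D=38 E=30] avail[A=51 B=52 C=8 D=38 E=30] open={}
Step 11: reserve R6 A 7 -> on_hand[A=51 B=52 C=8 D=38 E=30] avail[A=44 B=52 C=8 D=38 E=30] open={R6}
Step 12: commit R6 -> on_hand[A=44 B=52 C=8 D=38 E=30] avail[A=44 B=52 C=8 D=38 E=30] open={}
Step 13: reserve R7 A 8 -> on_hand[A=44 B=52 C=8 D=38 E=30] avail[A=36 B=52 C=8 D=38 E=30] open={R7}
Step 14: cancel R7 -> on_hand[A=44 B=52 C=8 D=38 E=30] avail[A=44 B=52 C=8 D=38 E=30] open={}
Step 15: reserve R8 A 8 -> on_hand[A=44 B=52 C=8 D=38 E=30] avail[A=36 B=52 C=8 D=38 E=30] open={R8}
Step 16: reserve R9 D 7 -> on_hand[A=44 B=52 C=8 D=38 E=30] avail[A=36 B=52 C=8 D=31 E=30] open={R8,R9}
Final available[A] = 36

Answer: 36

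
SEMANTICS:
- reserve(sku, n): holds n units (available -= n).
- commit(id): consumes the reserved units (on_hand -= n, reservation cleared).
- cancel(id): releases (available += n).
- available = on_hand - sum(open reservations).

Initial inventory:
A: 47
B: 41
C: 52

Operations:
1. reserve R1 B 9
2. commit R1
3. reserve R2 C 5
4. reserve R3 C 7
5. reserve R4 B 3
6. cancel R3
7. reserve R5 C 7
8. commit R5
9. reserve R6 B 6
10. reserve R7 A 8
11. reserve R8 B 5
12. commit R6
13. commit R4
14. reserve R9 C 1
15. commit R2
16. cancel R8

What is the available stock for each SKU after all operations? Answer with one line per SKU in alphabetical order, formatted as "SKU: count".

Step 1: reserve R1 B 9 -> on_hand[A=47 B=41 C=52] avail[A=47 B=32 C=52] open={R1}
Step 2: commit R1 -> on_hand[A=47 B=32 C=52] avail[A=47 B=32 C=52] open={}
Step 3: reserve R2 C 5 -> on_hand[A=47 B=32 C=52] avail[A=47 B=32 C=47] open={R2}
Step 4: reserve R3 C 7 -> on_hand[A=47 B=32 C=52] avail[A=47 B=32 C=40] open={R2,R3}
Step 5: reserve R4 B 3 -> on_hand[A=47 B=32 C=52] avail[A=47 B=29 C=40] open={R2,R3,R4}
Step 6: cancel R3 -> on_hand[A=47 B=32 C=52] avail[A=47 B=29 C=47] open={R2,R4}
Step 7: reserve R5 C 7 -> on_hand[A=47 B=32 C=52] avail[A=47 B=29 C=40] open={R2,R4,R5}
Step 8: commit R5 -> on_hand[A=47 B=32 C=45] avail[A=47 B=29 C=40] open={R2,R4}
Step 9: reserve R6 B 6 -> on_hand[A=47 B=32 C=45] avail[A=47 B=23 C=40] open={R2,R4,R6}
Step 10: reserve R7 A 8 -> on_hand[A=47 B=32 C=45] avail[A=39 B=23 C=40] open={R2,R4,R6,R7}
Step 11: reserve R8 B 5 -> on_hand[A=47 B=32 C=45] avail[A=39 B=18 C=40] open={R2,R4,R6,R7,R8}
Step 12: commit R6 -> on_hand[A=47 B=26 C=45] avail[A=39 B=18 C=40] open={R2,R4,R7,R8}
Step 13: commit R4 -> on_hand[A=47 B=23 C=45] avail[A=39 B=18 C=40] open={R2,R7,R8}
Step 14: reserve R9 C 1 -> on_hand[A=47 B=23 C=45] avail[A=39 B=18 C=39] open={R2,R7,R8,R9}
Step 15: commit R2 -> on_hand[A=47 B=23 C=40] avail[A=39 B=18 C=39] open={R7,R8,R9}
Step 16: cancel R8 -> on_hand[A=47 B=23 C=40] avail[A=39 B=23 C=39] open={R7,R9}

Answer: A: 39
B: 23
C: 39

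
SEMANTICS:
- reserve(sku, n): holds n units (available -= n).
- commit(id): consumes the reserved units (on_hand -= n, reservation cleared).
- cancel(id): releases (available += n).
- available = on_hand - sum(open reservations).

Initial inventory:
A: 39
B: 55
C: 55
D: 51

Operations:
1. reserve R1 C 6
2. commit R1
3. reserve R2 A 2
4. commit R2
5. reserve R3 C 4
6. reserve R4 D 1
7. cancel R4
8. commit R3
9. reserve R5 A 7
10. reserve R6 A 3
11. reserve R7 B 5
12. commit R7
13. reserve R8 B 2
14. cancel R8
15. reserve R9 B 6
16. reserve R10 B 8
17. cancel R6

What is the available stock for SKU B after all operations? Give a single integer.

Answer: 36

Derivation:
Step 1: reserve R1 C 6 -> on_hand[A=39 B=55 C=55 D=51] avail[A=39 B=55 C=49 D=51] open={R1}
Step 2: commit R1 -> on_hand[A=39 B=55 C=49 D=51] avail[A=39 B=55 C=49 D=51] open={}
Step 3: reserve R2 A 2 -> on_hand[A=39 B=55 C=49 D=51] avail[A=37 B=55 C=49 D=51] open={R2}
Step 4: commit R2 -> on_hand[A=37 B=55 C=49 D=51] avail[A=37 B=55 C=49 D=51] open={}
Step 5: reserve R3 C 4 -> on_hand[A=37 B=55 C=49 D=51] avail[A=37 B=55 C=45 D=51] open={R3}
Step 6: reserve R4 D 1 -> on_hand[A=37 B=55 C=49 D=51] avail[A=37 B=55 C=45 D=50] open={R3,R4}
Step 7: cancel R4 -> on_hand[A=37 B=55 C=49 D=51] avail[A=37 B=55 C=45 D=51] open={R3}
Step 8: commit R3 -> on_hand[A=37 B=55 C=45 D=51] avail[A=37 B=55 C=45 D=51] open={}
Step 9: reserve R5 A 7 -> on_hand[A=37 B=55 C=45 D=51] avail[A=30 B=55 C=45 D=51] open={R5}
Step 10: reserve R6 A 3 -> on_hand[A=37 B=55 C=45 D=51] avail[A=27 B=55 C=45 D=51] open={R5,R6}
Step 11: reserve R7 B 5 -> on_hand[A=37 B=55 C=45 D=51] avail[A=27 B=50 C=45 D=51] open={R5,R6,R7}
Step 12: commit R7 -> on_hand[A=37 B=50 C=45 D=51] avail[A=27 B=50 C=45 D=51] open={R5,R6}
Step 13: reserve R8 B 2 -> on_hand[A=37 B=50 C=45 D=51] avail[A=27 B=48 C=45 D=51] open={R5,R6,R8}
Step 14: cancel R8 -> on_hand[A=37 B=50 C=45 D=51] avail[A=27 B=50 C=45 D=51] open={R5,R6}
Step 15: reserve R9 B 6 -> on_hand[A=37 B=50 C=45 D=51] avail[A=27 B=44 C=45 D=51] open={R5,R6,R9}
Step 16: reserve R10 B 8 -> on_hand[A=37 B=50 C=45 D=51] avail[A=27 B=36 C=45 D=51] open={R10,R5,R6,R9}
Step 17: cancel R6 -> on_hand[A=37 B=50 C=45 D=51] avail[A=30 B=36 C=45 D=51] open={R10,R5,R9}
Final available[B] = 36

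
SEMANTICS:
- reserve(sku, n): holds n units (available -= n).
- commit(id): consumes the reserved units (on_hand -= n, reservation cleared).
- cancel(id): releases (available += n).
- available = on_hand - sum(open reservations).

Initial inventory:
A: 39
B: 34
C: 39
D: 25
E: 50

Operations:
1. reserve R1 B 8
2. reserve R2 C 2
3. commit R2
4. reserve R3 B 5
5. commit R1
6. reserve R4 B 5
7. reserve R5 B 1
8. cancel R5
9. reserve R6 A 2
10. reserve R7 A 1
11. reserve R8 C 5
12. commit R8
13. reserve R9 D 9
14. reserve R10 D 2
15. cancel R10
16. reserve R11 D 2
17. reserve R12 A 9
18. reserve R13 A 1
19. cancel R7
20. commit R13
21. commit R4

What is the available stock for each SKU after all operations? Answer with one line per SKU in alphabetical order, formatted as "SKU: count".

Step 1: reserve R1 B 8 -> on_hand[A=39 B=34 C=39 D=25 E=50] avail[A=39 B=26 C=39 D=25 E=50] open={R1}
Step 2: reserve R2 C 2 -> on_hand[A=39 B=34 C=39 D=25 E=50] avail[A=39 B=26 C=37 D=25 E=50] open={R1,R2}
Step 3: commit R2 -> on_hand[A=39 B=34 C=37 D=25 E=50] avail[A=39 B=26 C=37 D=25 E=50] open={R1}
Step 4: reserve R3 B 5 -> on_hand[A=39 B=34 C=37 D=25 E=50] avail[A=39 B=21 C=37 D=25 E=50] open={R1,R3}
Step 5: commit R1 -> on_hand[A=39 B=26 C=37 D=25 E=50] avail[A=39 B=21 C=37 D=25 E=50] open={R3}
Step 6: reserve R4 B 5 -> on_hand[A=39 B=26 C=37 D=25 E=50] avail[A=39 B=16 C=37 D=25 E=50] open={R3,R4}
Step 7: reserve R5 B 1 -> on_hand[A=39 B=26 C=37 D=25 E=50] avail[A=39 B=15 C=37 D=25 E=50] open={R3,R4,R5}
Step 8: cancel R5 -> on_hand[A=39 B=26 C=37 D=25 E=50] avail[A=39 B=16 C=37 D=25 E=50] open={R3,R4}
Step 9: reserve R6 A 2 -> on_hand[A=39 B=26 C=37 D=25 E=50] avail[A=37 B=16 C=37 D=25 E=50] open={R3,R4,R6}
Step 10: reserve R7 A 1 -> on_hand[A=39 B=26 C=37 D=25 E=50] avail[A=36 B=16 C=37 D=25 E=50] open={R3,R4,R6,R7}
Step 11: reserve R8 C 5 -> on_hand[A=39 B=26 C=37 D=25 E=50] avail[A=36 B=16 C=32 D=25 E=50] open={R3,R4,R6,R7,R8}
Step 12: commit R8 -> on_hand[A=39 B=26 C=32 D=25 E=50] avail[A=36 B=16 C=32 D=25 E=50] open={R3,R4,R6,R7}
Step 13: reserve R9 D 9 -> on_hand[A=39 B=26 C=32 D=25 E=50] avail[A=36 B=16 C=32 D=16 E=50] open={R3,R4,R6,R7,R9}
Step 14: reserve R10 D 2 -> on_hand[A=39 B=26 C=32 D=25 E=50] avail[A=36 B=16 C=32 D=14 E=50] open={R10,R3,R4,R6,R7,R9}
Step 15: cancel R10 -> on_hand[A=39 B=26 C=32 D=25 E=50] avail[A=36 B=16 C=32 D=16 E=50] open={R3,R4,R6,R7,R9}
Step 16: reserve R11 D 2 -> on_hand[A=39 B=26 C=32 D=25 E=50] avail[A=36 B=16 C=32 D=14 E=50] open={R11,R3,R4,R6,R7,R9}
Step 17: reserve R12 A 9 -> on_hand[A=39 B=26 C=32 D=25 E=50] avail[A=27 B=16 C=32 D=14 E=50] open={R11,R12,R3,R4,R6,R7,R9}
Step 18: reserve R13 A 1 -> on_hand[A=39 B=26 C=32 D=25 E=50] avail[A=26 B=16 C=32 D=14 E=50] open={R11,R12,R13,R3,R4,R6,R7,R9}
Step 19: cancel R7 -> on_hand[A=39 B=26 C=32 D=25 E=50] avail[A=27 B=16 C=32 D=14 E=50] open={R11,R12,R13,R3,R4,R6,R9}
Step 20: commit R13 -> on_hand[A=38 B=26 C=32 D=25 E=50] avail[A=27 B=16 C=32 D=14 E=50] open={R11,R12,R3,R4,R6,R9}
Step 21: commit R4 -> on_hand[A=38 B=21 C=32 D=25 E=50] avail[A=27 B=16 C=32 D=14 E=50] open={R11,R12,R3,R6,R9}

Answer: A: 27
B: 16
C: 32
D: 14
E: 50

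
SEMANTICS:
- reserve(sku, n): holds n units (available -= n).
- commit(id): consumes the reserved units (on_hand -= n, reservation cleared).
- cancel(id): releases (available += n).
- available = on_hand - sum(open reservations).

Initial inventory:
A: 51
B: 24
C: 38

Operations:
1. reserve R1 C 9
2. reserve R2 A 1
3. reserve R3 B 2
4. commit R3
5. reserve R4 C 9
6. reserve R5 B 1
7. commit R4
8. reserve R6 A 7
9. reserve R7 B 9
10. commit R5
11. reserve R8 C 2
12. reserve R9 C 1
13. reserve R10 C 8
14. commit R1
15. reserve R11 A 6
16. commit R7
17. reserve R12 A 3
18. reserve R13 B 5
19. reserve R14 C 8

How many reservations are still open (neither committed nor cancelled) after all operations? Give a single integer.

Step 1: reserve R1 C 9 -> on_hand[A=51 B=24 C=38] avail[A=51 B=24 C=29] open={R1}
Step 2: reserve R2 A 1 -> on_hand[A=51 B=24 C=38] avail[A=50 B=24 C=29] open={R1,R2}
Step 3: reserve R3 B 2 -> on_hand[A=51 B=24 C=38] avail[A=50 B=22 C=29] open={R1,R2,R3}
Step 4: commit R3 -> on_hand[A=51 B=22 C=38] avail[A=50 B=22 C=29] open={R1,R2}
Step 5: reserve R4 C 9 -> on_hand[A=51 B=22 C=38] avail[A=50 B=22 C=20] open={R1,R2,R4}
Step 6: reserve R5 B 1 -> on_hand[A=51 B=22 C=38] avail[A=50 B=21 C=20] open={R1,R2,R4,R5}
Step 7: commit R4 -> on_hand[A=51 B=22 C=29] avail[A=50 B=21 C=20] open={R1,R2,R5}
Step 8: reserve R6 A 7 -> on_hand[A=51 B=22 C=29] avail[A=43 B=21 C=20] open={R1,R2,R5,R6}
Step 9: reserve R7 B 9 -> on_hand[A=51 B=22 C=29] avail[A=43 B=12 C=20] open={R1,R2,R5,R6,R7}
Step 10: commit R5 -> on_hand[A=51 B=21 C=29] avail[A=43 B=12 C=20] open={R1,R2,R6,R7}
Step 11: reserve R8 C 2 -> on_hand[A=51 B=21 C=29] avail[A=43 B=12 C=18] open={R1,R2,R6,R7,R8}
Step 12: reserve R9 C 1 -> on_hand[A=51 B=21 C=29] avail[A=43 B=12 C=17] open={R1,R2,R6,R7,R8,R9}
Step 13: reserve R10 C 8 -> on_hand[A=51 B=21 C=29] avail[A=43 B=12 C=9] open={R1,R10,R2,R6,R7,R8,R9}
Step 14: commit R1 -> on_hand[A=51 B=21 C=20] avail[A=43 B=12 C=9] open={R10,R2,R6,R7,R8,R9}
Step 15: reserve R11 A 6 -> on_hand[A=51 B=21 C=20] avail[A=37 B=12 C=9] open={R10,R11,R2,R6,R7,R8,R9}
Step 16: commit R7 -> on_hand[A=51 B=12 C=20] avail[A=37 B=12 C=9] open={R10,R11,R2,R6,R8,R9}
Step 17: reserve R12 A 3 -> on_hand[A=51 B=12 C=20] avail[A=34 B=12 C=9] open={R10,R11,R12,R2,R6,R8,R9}
Step 18: reserve R13 B 5 -> on_hand[A=51 B=12 C=20] avail[A=34 B=7 C=9] open={R10,R11,R12,R13,R2,R6,R8,R9}
Step 19: reserve R14 C 8 -> on_hand[A=51 B=12 C=20] avail[A=34 B=7 C=1] open={R10,R11,R12,R13,R14,R2,R6,R8,R9}
Open reservations: ['R10', 'R11', 'R12', 'R13', 'R14', 'R2', 'R6', 'R8', 'R9'] -> 9

Answer: 9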